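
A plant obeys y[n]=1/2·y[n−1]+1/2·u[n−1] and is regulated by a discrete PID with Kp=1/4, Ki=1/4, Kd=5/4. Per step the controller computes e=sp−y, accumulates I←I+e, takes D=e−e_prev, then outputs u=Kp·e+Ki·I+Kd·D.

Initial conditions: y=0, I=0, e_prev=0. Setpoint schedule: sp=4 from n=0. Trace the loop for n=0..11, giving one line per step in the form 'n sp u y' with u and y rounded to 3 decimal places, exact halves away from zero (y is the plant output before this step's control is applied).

0 4 7.000 0.000
1 4 -3.125 3.500
2 4 7.172 0.188
3 4 -2.127 3.680
4 4 7.399 0.776
5 4 -1.219 4.088
6 4 7.542 1.434
7 4 -0.478 4.488
8 4 7.562 2.005
9 4 0.095 4.784
10 4 7.475 2.439
11 4 0.529 4.957

(exact arithmetic carried between steps; '≈' marks a value shown rounded to 6 d.p. or computed from one; I and e_prev carry over from the previous line; the table rounds u and y to 3 d.p., halves away from zero)
n=0: y=0, sp=4, e=sp−y=4; I=4, D=e−e_prev=4; u=1/4·4+1/4·4+5/4·4=7; next y=1/2·0+1/2·7=3.5
n=1: y=3.5, sp=4, e=sp−y=0.5; I=4.5, D=e−e_prev=-3.5; u=1/4·0.5+1/4·4.5+5/4·(-3.5)=-3.125; next y=1/2·3.5+1/2·(-3.125)=0.1875
n=2: y=0.1875, sp=4, e=sp−y=3.8125; I=8.3125, D=e−e_prev=3.3125; u=1/4·3.8125+1/4·8.3125+5/4·3.3125=7.171875; next y=1/2·0.1875+1/2·7.171875≈3.679688
n=3: y≈3.679688, sp=4, e=sp−y≈0.320313; I≈8.632813, D=e−e_prev≈-3.492188; u=1/4·0.320313+1/4·8.632813+5/4·(-3.492188)≈-2.126953; next y=1/2·3.679688+1/2·(-2.126953)≈0.776367
n=4: y≈0.776367, sp=4, e=sp−y≈3.223633; I≈11.856445, D=e−e_prev≈2.903320; u=1/4·3.223633+1/4·11.856445+5/4·2.903320≈7.399170; next y=1/2·0.776367+1/2·7.399170≈4.087769
n=5: y≈4.087769, sp=4, e=sp−y≈-0.087769; I≈11.768677, D=e−e_prev≈-3.311401; u=1/4·(-0.087769)+1/4·11.768677+5/4·(-3.311401)≈-1.219025; next y=1/2·4.087769+1/2·(-1.219025)≈1.434372
n=6: y≈1.434372, sp=4, e=sp−y≈2.565628; I≈14.334305, D=e−e_prev≈2.653397; u=1/4·2.565628+1/4·14.334305+5/4·2.653397≈7.541729; next y=1/2·1.434372+1/2·7.541729≈4.488050
n=7: y≈4.488050, sp=4, e=sp−y≈-0.488050; I≈13.846254, D=e−e_prev≈-3.053679; u=1/4·(-0.488050)+1/4·13.846254+5/4·(-3.053679)≈-0.477547; next y=1/2·4.488050+1/2·(-0.477547)≈2.005252
n=8: y≈2.005252, sp=4, e=sp−y≈1.994748; I≈15.841003, D=e−e_prev≈2.482799; u=1/4·1.994748+1/4·15.841003+5/4·2.482799≈7.562436; next y=1/2·2.005252+1/2·7.562436≈4.783844
n=9: y≈4.783844, sp=4, e=sp−y≈-0.783844; I≈15.057159, D=e−e_prev≈-2.778592; u=1/4·(-0.783844)+1/4·15.057159+5/4·(-2.778592)≈0.095088; next y=1/2·4.783844+1/2·0.095088≈2.439466
n=10: y≈2.439466, sp=4, e=sp−y≈1.560534; I≈16.617693, D=e−e_prev≈2.344378; u=1/4·1.560534+1/4·16.617693+5/4·2.344378≈7.475029; next y=1/2·2.439466+1/2·7.475029≈4.957248
n=11: y≈4.957248, sp=4, e=sp−y≈-0.957248; I≈15.660445, D=e−e_prev≈-2.517781; u=1/4·(-0.957248)+1/4·15.660445+5/4·(-2.517781)≈0.528573; next y=1/2·4.957248+1/2·0.528573≈2.742910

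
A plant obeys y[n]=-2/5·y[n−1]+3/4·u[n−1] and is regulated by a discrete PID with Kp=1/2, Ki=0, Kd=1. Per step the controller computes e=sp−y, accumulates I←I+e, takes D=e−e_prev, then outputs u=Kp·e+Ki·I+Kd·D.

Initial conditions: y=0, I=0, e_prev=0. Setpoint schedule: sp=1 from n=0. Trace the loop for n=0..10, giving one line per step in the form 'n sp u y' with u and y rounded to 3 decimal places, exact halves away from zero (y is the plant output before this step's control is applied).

0 1 1.500 0.000
1 1 -1.188 1.125
2 1 3.636 -1.341
3 1 -5.735 3.263
4 1 12.173 -5.607
5 1 -22.166 11.373
6 1 43.633 -21.174
7 1 -82.466 41.195
8 1 159.185 -78.327
9 1 -303.907 150.720
10 1 583.547 -288.218

(exact arithmetic carried between steps; '≈' marks a value shown rounded to 6 d.p. or computed from one; I and e_prev carry over from the previous line; the table rounds u and y to 3 d.p., halves away from zero)
n=0: y=0, sp=1, e=sp−y=1; I=1, D=e−e_prev=1; u=1/2·1+0·1+1·1=1.5; next y=-2/5·0+3/4·1.5=1.125
n=1: y=1.125, sp=1, e=sp−y=-0.125; I=0.875, D=e−e_prev=-1.125; u=1/2·(-0.125)+0·0.875+1·(-1.125)=-1.1875; next y=-2/5·1.125+3/4·(-1.1875)=-1.340625
n=2: y=-1.340625, sp=1, e=sp−y=2.340625; I=3.215625, D=e−e_prev=2.465625; u=1/2·2.340625+0·3.215625+1·2.465625≈3.635938; next y=-2/5·(-1.340625)+3/4·3.635938≈3.263203
n=3: y≈3.263203, sp=1, e=sp−y≈-2.263203; I≈0.952422, D=e−e_prev≈-4.603828; u=1/2·(-2.263203)+0·0.952422+1·(-4.603828)≈-5.735430; next y=-2/5·3.263203+3/4·(-5.735430)≈-5.606854
n=4: y≈-5.606854, sp=1, e=sp−y≈6.606854; I≈7.559275, D=e−e_prev≈8.870057; u=1/2·6.606854+0·7.559275+1·8.870057≈12.173483; next y=-2/5·(-5.606854)+3/4·12.173483≈11.372854
n=5: y≈11.372854, sp=1, e=sp−y≈-10.372854; I≈-2.813579, D=e−e_prev≈-16.979707; u=1/2·(-10.372854)+0·(-2.813579)+1·(-16.979707)≈-22.166134; next y=-2/5·11.372854+3/4·(-22.166134)≈-21.173742
n=6: y≈-21.173742, sp=1, e=sp−y≈22.173742; I≈19.360164, D=e−e_prev≈32.546596; u=1/2·22.173742+0·19.360164+1·32.546596≈43.633468; next y=-2/5·(-21.173742)+3/4·43.633468≈41.194598
n=7: y≈41.194598, sp=1, e=sp−y≈-40.194598; I≈-20.834434, D=e−e_prev≈-62.368340; u=1/2·(-40.194598)+0·(-20.834434)+1·(-62.368340)≈-82.465639; next y=-2/5·41.194598+3/4·(-82.465639)≈-78.327068
n=8: y≈-78.327068, sp=1, e=sp−y≈79.327068; I≈58.492634, D=e−e_prev≈119.521666; u=1/2·79.327068+0·58.492634+1·119.521666≈159.185200; next y=-2/5·(-78.327068)+3/4·159.185200≈150.719727
n=9: y≈150.719727, sp=1, e=sp−y≈-149.719727; I≈-91.227093, D=e−e_prev≈-229.046796; u=1/2·(-149.719727)+0·(-91.227093)+1·(-229.046796)≈-303.906659; next y=-2/5·150.719727+3/4·(-303.906659)≈-288.217885
n=10: y≈-288.217885, sp=1, e=sp−y≈289.217885; I≈197.990792, D=e−e_prev≈438.937613; u=1/2·289.217885+0·197.990792+1·438.937613≈583.546555; next y=-2/5·(-288.217885)+3/4·583.546555≈552.947071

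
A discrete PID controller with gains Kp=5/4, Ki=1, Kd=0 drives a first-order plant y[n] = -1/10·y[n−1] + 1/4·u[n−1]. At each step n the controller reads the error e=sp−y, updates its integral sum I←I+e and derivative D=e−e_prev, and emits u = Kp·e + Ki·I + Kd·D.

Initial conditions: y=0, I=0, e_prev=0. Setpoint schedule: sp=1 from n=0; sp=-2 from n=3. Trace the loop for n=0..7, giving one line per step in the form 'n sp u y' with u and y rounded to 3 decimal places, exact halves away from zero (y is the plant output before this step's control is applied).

(exact arithmetic carried between steps; '≈' marks a value shown rounded to 6 d.p. or computed from one; I and e_prev carry over from the previous line; the table rounds u and y to 3 d.p., halves away from zero)
n=0: y=0, sp=1, e=sp−y=1; I=1, D=e−e_prev=1; u=5/4·1+1·1+0·1=2.25; next y=-1/10·0+1/4·2.25=0.5625
n=1: y=0.5625, sp=1, e=sp−y=0.4375; I=1.4375, D=e−e_prev=-0.5625; u=5/4·0.4375+1·1.4375+0·(-0.5625)=1.984375; next y=-1/10·0.5625+1/4·1.984375≈0.439844
n=2: y≈0.439844, sp=1, e=sp−y≈0.560156; I≈1.997656, D=e−e_prev≈0.122656; u=5/4·0.560156+1·1.997656+0·0.122656≈2.697852; next y=-1/10·0.439844+1/4·2.697852≈0.630479
n=3: y≈0.630479, sp=-2, e=sp−y≈-2.630479; I≈-0.632822, D=e−e_prev≈-3.190635; u=5/4·(-2.630479)+1·(-0.632822)+0·(-3.190635)≈-3.920920; next y=-1/10·0.630479+1/4·(-3.920920)≈-1.043278
n=4: y≈-1.043278, sp=-2, e=sp−y≈-0.956722; I≈-1.589544, D=e−e_prev≈1.673756; u=5/4·(-0.956722)+1·(-1.589544)+0·1.673756≈-2.785447; next y=-1/10·(-1.043278)+1/4·(-2.785447)≈-0.592034
n=5: y≈-0.592034, sp=-2, e=sp−y≈-1.407966; I≈-2.997510, D=e−e_prev≈-0.451244; u=5/4·(-1.407966)+1·(-2.997510)+0·(-0.451244)≈-4.757468; next y=-1/10·(-0.592034)+1/4·(-4.757468)≈-1.130164
n=6: y≈-1.130164, sp=-2, e=sp−y≈-0.869836; I≈-3.867347, D=e−e_prev≈0.538130; u=5/4·(-0.869836)+1·(-3.867347)+0·0.538130≈-4.954642; next y=-1/10·(-1.130164)+1/4·(-4.954642)≈-1.125644
n=7: y≈-1.125644, sp=-2, e=sp−y≈-0.874356; I≈-4.741703, D=e−e_prev≈-0.004519; u=5/4·(-0.874356)+1·(-4.741703)+0·(-0.004519)≈-5.834647; next y=-1/10·(-1.125644)+1/4·(-5.834647)≈-1.346097

0 1 2.250 0.000
1 1 1.984 0.563
2 1 2.698 0.440
3 -2 -3.921 0.630
4 -2 -2.785 -1.043
5 -2 -4.757 -0.592
6 -2 -4.955 -1.130
7 -2 -5.835 -1.126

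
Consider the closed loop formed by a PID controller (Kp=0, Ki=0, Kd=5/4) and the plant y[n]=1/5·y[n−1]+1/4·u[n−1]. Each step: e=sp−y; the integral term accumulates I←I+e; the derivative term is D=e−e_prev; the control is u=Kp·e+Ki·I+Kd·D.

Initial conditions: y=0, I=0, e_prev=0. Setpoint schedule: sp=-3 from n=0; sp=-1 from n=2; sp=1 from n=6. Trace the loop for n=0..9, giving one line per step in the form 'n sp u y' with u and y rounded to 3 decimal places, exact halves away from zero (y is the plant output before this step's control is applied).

(exact arithmetic carried between steps; '≈' marks a value shown rounded to 6 d.p. or computed from one; I and e_prev carry over from the previous line; the table rounds u and y to 3 d.p., halves away from zero)
n=0: y=0, sp=-3, e=sp−y=-3; I=-3, D=e−e_prev=-3; u=0·(-3)+0·(-3)+5/4·(-3)=-3.75; next y=1/5·0+1/4·(-3.75)=-0.9375
n=1: y=-0.9375, sp=-3, e=sp−y=-2.0625; I=-5.0625, D=e−e_prev=0.9375; u=0·(-2.0625)+0·(-5.0625)+5/4·0.9375=1.171875; next y=1/5·(-0.9375)+1/4·1.171875≈0.105469
n=2: y≈0.105469, sp=-1, e=sp−y≈-1.105469; I≈-6.167969, D=e−e_prev≈0.957031; u=0·(-1.105469)+0·(-6.167969)+5/4·0.957031≈1.196289; next y=1/5·0.105469+1/4·1.196289≈0.320166
n=3: y≈0.320166, sp=-1, e=sp−y≈-1.320166; I≈-7.488135, D=e−e_prev≈-0.214697; u=0·(-1.320166)+0·(-7.488135)+5/4·(-0.214697)≈-0.268372; next y=1/5·0.320166+1/4·(-0.268372)≈-0.003060
n=4: y≈-0.003060, sp=-1, e=sp−y≈-0.996940; I≈-8.485075, D=e−e_prev≈0.323226; u=0·(-0.996940)+0·(-8.485075)+5/4·0.323226≈0.404032; next y=1/5·(-0.003060)+1/4·0.404032≈0.100396
n=5: y≈0.100396, sp=-1, e=sp−y≈-1.100396; I≈-9.585471, D=e−e_prev≈-0.103456; u=0·(-1.100396)+0·(-9.585471)+5/4·(-0.103456)≈-0.129320; next y=1/5·0.100396+1/4·(-0.129320)≈-0.012251
n=6: y≈-0.012251, sp=1, e=sp−y≈1.012251; I≈-8.573220, D=e−e_prev≈2.112647; u=0·1.012251+0·(-8.573220)+5/4·2.112647≈2.640809; next y=1/5·(-0.012251)+1/4·2.640809≈0.657752
n=7: y≈0.657752, sp=1, e=sp−y≈0.342248; I≈-8.230972, D=e−e_prev≈-0.670003; u=0·0.342248+0·(-8.230972)+5/4·(-0.670003)≈-0.837503; next y=1/5·0.657752+1/4·(-0.837503)≈-0.077825
n=8: y≈-0.077825, sp=1, e=sp−y≈1.077825; I≈-7.153147, D=e−e_prev≈0.735577; u=0·1.077825+0·(-7.153147)+5/4·0.735577≈0.919472; next y=1/5·(-0.077825)+1/4·0.919472≈0.214303
n=9: y≈0.214303, sp=1, e=sp−y≈0.785697; I≈-6.367450, D=e−e_prev≈-0.292128; u=0·0.785697+0·(-6.367450)+5/4·(-0.292128)≈-0.365160; next y=1/5·0.214303+1/4·(-0.365160)≈-0.048430

0 -3 -3.750 0.000
1 -3 1.172 -0.938
2 -1 1.196 0.105
3 -1 -0.268 0.320
4 -1 0.404 -0.003
5 -1 -0.129 0.100
6 1 2.641 -0.012
7 1 -0.838 0.658
8 1 0.919 -0.078
9 1 -0.365 0.214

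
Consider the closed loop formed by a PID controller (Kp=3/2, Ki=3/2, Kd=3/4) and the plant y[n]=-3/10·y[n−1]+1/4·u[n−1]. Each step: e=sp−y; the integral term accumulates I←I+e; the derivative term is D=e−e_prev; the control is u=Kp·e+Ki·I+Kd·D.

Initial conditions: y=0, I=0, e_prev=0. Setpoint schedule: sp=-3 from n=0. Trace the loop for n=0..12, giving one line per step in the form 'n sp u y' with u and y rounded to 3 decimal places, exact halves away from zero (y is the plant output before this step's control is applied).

(exact arithmetic carried between steps; '≈' marks a value shown rounded to 6 d.p. or computed from one; I and e_prev carry over from the previous line; the table rounds u and y to 3 d.p., halves away from zero)
n=0: y=0, sp=-3, e=sp−y=-3; I=-3, D=e−e_prev=-3; u=3/2·(-3)+3/2·(-3)+3/4·(-3)=-11.25; next y=-3/10·0+1/4·(-11.25)=-2.8125
n=1: y=-2.8125, sp=-3, e=sp−y=-0.1875; I=-3.1875, D=e−e_prev=2.8125; u=3/2·(-0.1875)+3/2·(-3.1875)+3/4·2.8125=-2.953125; next y=-3/10·(-2.8125)+1/4·(-2.953125)≈0.105469
n=2: y≈0.105469, sp=-3, e=sp−y≈-3.105469; I≈-6.292969, D=e−e_prev≈-2.917969; u=3/2·(-3.105469)+3/2·(-6.292969)+3/4·(-2.917969)≈-16.286133; next y=-3/10·0.105469+1/4·(-16.286133)≈-4.103174
n=3: y≈-4.103174, sp=-3, e=sp−y≈1.103174; I≈-5.189795, D=e−e_prev≈4.208643; u=3/2·1.103174+3/2·(-5.189795)+3/4·4.208643≈-2.973450; next y=-3/10·(-4.103174)+1/4·(-2.973450)≈0.487590
n=4: y≈0.487590, sp=-3, e=sp−y≈-3.487590; I≈-8.677385, D=e−e_prev≈-4.590764; u=3/2·(-3.487590)+3/2·(-8.677385)+3/4·(-4.590764)≈-21.690534; next y=-3/10·0.487590+1/4·(-21.690534)≈-5.568910
n=5: y≈-5.568910, sp=-3, e=sp−y≈2.568910; I≈-6.108474, D=e−e_prev≈6.056500; u=3/2·2.568910+3/2·(-6.108474)+3/4·6.056500≈-0.766970; next y=-3/10·(-5.568910)+1/4·(-0.766970)≈1.478931
n=6: y≈1.478931, sp=-3, e=sp−y≈-4.478931; I≈-10.587405, D=e−e_prev≈-7.047841; u=3/2·(-4.478931)+3/2·(-10.587405)+3/4·(-7.047841)≈-27.885384; next y=-3/10·1.478931+1/4·(-27.885384)≈-7.415025
n=7: y≈-7.415025, sp=-3, e=sp−y≈4.415025; I≈-6.172380, D=e−e_prev≈8.893956; u=3/2·4.415025+3/2·(-6.172380)+3/4·8.893956≈4.034435; next y=-3/10·(-7.415025)+1/4·4.034435≈3.233116
n=8: y≈3.233116, sp=-3, e=sp−y≈-6.233116; I≈-12.405496, D=e−e_prev≈-10.648141; u=3/2·(-6.233116)+3/2·(-12.405496)+3/4·(-10.648141)≈-35.944024; next y=-3/10·3.233116+1/4·(-35.944024)≈-9.955941
n=9: y≈-9.955941, sp=-3, e=sp−y≈6.955941; I≈-5.449555, D=e−e_prev≈13.189057; u=3/2·6.955941+3/2·(-5.449555)+3/4·13.189057≈12.151372; next y=-3/10·(-9.955941)+1/4·12.151372≈6.024625
n=10: y≈6.024625, sp=-3, e=sp−y≈-9.024625; I≈-14.474180, D=e−e_prev≈-15.980566; u=3/2·(-9.024625)+3/2·(-14.474180)+3/4·(-15.980566)≈-47.233633; next y=-3/10·6.024625+1/4·(-47.233633)≈-13.615796
n=11: y≈-13.615796, sp=-3, e=sp−y≈10.615796; I≈-3.858384, D=e−e_prev≈19.640421; u=3/2·10.615796+3/2·(-3.858384)+3/4·19.640421≈24.866433; next y=-3/10·(-13.615796)+1/4·24.866433≈10.301347
n=12: y≈10.301347, sp=-3, e=sp−y≈-13.301347; I≈-17.159731, D=e−e_prev≈-23.917143; u=3/2·(-13.301347)+3/2·(-17.159731)+3/4·(-23.917143)≈-63.629474; next y=-3/10·10.301347+1/4·(-63.629474)≈-18.997773

0 -3 -11.250 0.000
1 -3 -2.953 -2.813
2 -3 -16.286 0.105
3 -3 -2.973 -4.103
4 -3 -21.691 0.488
5 -3 -0.767 -5.569
6 -3 -27.885 1.479
7 -3 4.034 -7.415
8 -3 -35.944 3.233
9 -3 12.151 -9.956
10 -3 -47.234 6.025
11 -3 24.866 -13.616
12 -3 -63.629 10.301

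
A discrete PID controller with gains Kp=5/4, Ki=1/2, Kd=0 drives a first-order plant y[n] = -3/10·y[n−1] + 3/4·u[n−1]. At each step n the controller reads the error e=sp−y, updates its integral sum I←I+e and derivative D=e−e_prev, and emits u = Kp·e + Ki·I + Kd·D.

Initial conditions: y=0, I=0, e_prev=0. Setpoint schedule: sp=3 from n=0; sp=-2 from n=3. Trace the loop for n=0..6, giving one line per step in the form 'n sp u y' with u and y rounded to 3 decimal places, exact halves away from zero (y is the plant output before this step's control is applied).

(exact arithmetic carried between steps; '≈' marks a value shown rounded to 6 d.p. or computed from one; I and e_prev carry over from the previous line; the table rounds u and y to 3 d.p., halves away from zero)
n=0: y=0, sp=3, e=sp−y=3; I=3, D=e−e_prev=3; u=5/4·3+1/2·3+0·3=5.25; next y=-3/10·0+3/4·5.25=3.9375
n=1: y=3.9375, sp=3, e=sp−y=-0.9375; I=2.0625, D=e−e_prev=-3.9375; u=5/4·(-0.9375)+1/2·2.0625+0·(-3.9375)=-0.140625; next y=-3/10·3.9375+3/4·(-0.140625)≈-1.286719
n=2: y≈-1.286719, sp=3, e=sp−y≈4.286719; I≈6.349219, D=e−e_prev≈5.224219; u=5/4·4.286719+1/2·6.349219+0·5.224219≈8.533008; next y=-3/10·(-1.286719)+3/4·8.533008≈6.785771
n=3: y≈6.785771, sp=-2, e=sp−y≈-8.785771; I≈-2.436553, D=e−e_prev≈-13.072490; u=5/4·(-8.785771)+1/2·(-2.436553)+0·(-13.072490)≈-12.200491; next y=-3/10·6.785771+3/4·(-12.200491)≈-11.186099
n=4: y≈-11.186099, sp=-2, e=sp−y≈9.186099; I≈6.749547, D=e−e_prev≈17.971871; u=5/4·9.186099+1/2·6.749547+0·17.971871≈14.857398; next y=-3/10·(-11.186099)+3/4·14.857398≈14.498878
n=5: y≈14.498878, sp=-2, e=sp−y≈-16.498878; I≈-9.749331, D=e−e_prev≈-25.684978; u=5/4·(-16.498878)+1/2·(-9.749331)+0·(-25.684978)≈-25.498263; next y=-3/10·14.498878+3/4·(-25.498263)≈-23.473361
n=6: y≈-23.473361, sp=-2, e=sp−y≈21.473361; I≈11.724030, D=e−e_prev≈37.972239; u=5/4·21.473361+1/2·11.724030+0·37.972239≈32.703716; next y=-3/10·(-23.473361)+3/4·32.703716≈31.569795

0 3 5.250 0.000
1 3 -0.141 3.938
2 3 8.533 -1.287
3 -2 -12.200 6.786
4 -2 14.857 -11.186
5 -2 -25.498 14.499
6 -2 32.704 -23.473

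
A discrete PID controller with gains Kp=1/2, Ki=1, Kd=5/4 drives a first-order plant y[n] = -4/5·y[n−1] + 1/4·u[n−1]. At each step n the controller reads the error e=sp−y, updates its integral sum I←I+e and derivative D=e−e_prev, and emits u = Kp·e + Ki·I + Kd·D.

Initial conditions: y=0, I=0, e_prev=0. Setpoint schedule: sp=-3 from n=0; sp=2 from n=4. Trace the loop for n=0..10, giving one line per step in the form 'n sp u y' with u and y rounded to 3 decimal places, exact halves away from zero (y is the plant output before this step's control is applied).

0 -3 -8.250 0.000
1 -3 -1.828 -2.063
2 -3 -14.296 1.193
3 -3 1.314 -4.528
4 2 -13.879 3.951
5 2 17.620 -6.631
6 2 -31.912 9.710
7 2 50.805 -15.746
8 2 -76.138 25.298
9 2 129.438 -39.273
10 2 -193.391 63.778

(exact arithmetic carried between steps; '≈' marks a value shown rounded to 6 d.p. or computed from one; I and e_prev carry over from the previous line; the table rounds u and y to 3 d.p., halves away from zero)
n=0: y=0, sp=-3, e=sp−y=-3; I=-3, D=e−e_prev=-3; u=1/2·(-3)+1·(-3)+5/4·(-3)=-8.25; next y=-4/5·0+1/4·(-8.25)=-2.0625
n=1: y=-2.0625, sp=-3, e=sp−y=-0.9375; I=-3.9375, D=e−e_prev=2.0625; u=1/2·(-0.9375)+1·(-3.9375)+5/4·2.0625=-1.828125; next y=-4/5·(-2.0625)+1/4·(-1.828125)≈1.192969
n=2: y≈1.192969, sp=-3, e=sp−y≈-4.192969; I≈-8.130469, D=e−e_prev≈-3.255469; u=1/2·(-4.192969)+1·(-8.130469)+5/4·(-3.255469)≈-14.296289; next y=-4/5·1.192969+1/4·(-14.296289)≈-4.528447
n=3: y≈-4.528447, sp=-3, e=sp−y≈1.528447; I≈-6.602021, D=e−e_prev≈5.721416; u=1/2·1.528447+1·(-6.602021)+5/4·5.721416≈1.313972; next y=-4/5·(-4.528447)+1/4·1.313972≈3.951251
n=4: y≈3.951251, sp=2, e=sp−y≈-1.951251; I≈-8.553272, D=e−e_prev≈-3.479698; u=1/2·(-1.951251)+1·(-8.553272)+5/4·(-3.479698)≈-13.878520; next y=-4/5·3.951251+1/4·(-13.878520)≈-6.630631
n=5: y≈-6.630631, sp=2, e=sp−y≈8.630631; I≈0.077358, D=e−e_prev≈10.581882; u=1/2·8.630631+1·0.077358+5/4·10.581882≈17.620026; next y=-4/5·(-6.630631)+1/4·17.620026≈9.709511
n=6: y≈9.709511, sp=2, e=sp−y≈-7.709511; I≈-7.632153, D=e−e_prev≈-16.340142; u=1/2·(-7.709511)+1·(-7.632153)+5/4·(-16.340142)≈-31.912086; next y=-4/5·9.709511+1/4·(-31.912086)≈-15.745630
n=7: y≈-15.745630, sp=2, e=sp−y≈17.745630; I≈10.113478, D=e−e_prev≈25.455141; u=1/2·17.745630+1·10.113478+5/4·25.455141≈50.805219; next y=-4/5·(-15.745630)+1/4·50.805219≈25.297809
n=8: y≈25.297809, sp=2, e=sp−y≈-23.297809; I≈-13.184331, D=e−e_prev≈-41.043439; u=1/2·(-23.297809)+1·(-13.184331)+5/4·(-41.043439)≈-76.137535; next y=-4/5·25.297809+1/4·(-76.137535)≈-39.272631
n=9: y≈-39.272631, sp=2, e=sp−y≈41.272631; I≈28.088300, D=e−e_prev≈64.570440; u=1/2·41.272631+1·28.088300+5/4·64.570440≈129.437665; next y=-4/5·(-39.272631)+1/4·129.437665≈63.777521
n=10: y≈63.777521, sp=2, e=sp−y≈-61.777521; I≈-33.689222, D=e−e_prev≈-103.050152; u=1/2·(-61.777521)+1·(-33.689222)+5/4·(-103.050152)≈-193.390673; next y=-4/5·63.777521+1/4·(-193.390673)≈-99.369685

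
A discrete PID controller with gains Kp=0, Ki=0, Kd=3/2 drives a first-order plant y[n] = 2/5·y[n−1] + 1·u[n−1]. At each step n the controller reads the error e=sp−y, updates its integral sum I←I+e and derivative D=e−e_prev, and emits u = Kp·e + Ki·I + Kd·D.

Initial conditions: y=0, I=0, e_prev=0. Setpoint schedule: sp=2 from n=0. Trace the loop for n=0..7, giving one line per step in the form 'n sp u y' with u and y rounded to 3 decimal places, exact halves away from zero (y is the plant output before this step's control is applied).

0 2 3.000 0.000
1 2 -4.500 3.000
2 2 9.450 -3.300
3 2 -17.145 8.130
4 2 33.035 -13.893
5 2 -62.055 27.477
6 2 117.813 -51.065
7 2 -222.677 97.387

(exact arithmetic carried between steps; '≈' marks a value shown rounded to 6 d.p. or computed from one; I and e_prev carry over from the previous line; the table rounds u and y to 3 d.p., halves away from zero)
n=0: y=0, sp=2, e=sp−y=2; I=2, D=e−e_prev=2; u=0·2+0·2+3/2·2=3; next y=2/5·0+1·3=3
n=1: y=3, sp=2, e=sp−y=-1; I=1, D=e−e_prev=-3; u=0·(-1)+0·1+3/2·(-3)=-4.5; next y=2/5·3+1·(-4.5)=-3.3
n=2: y=-3.3, sp=2, e=sp−y=5.3; I=6.3, D=e−e_prev=6.3; u=0·5.3+0·6.3+3/2·6.3=9.45; next y=2/5·(-3.3)+1·9.45=8.13
n=3: y=8.13, sp=2, e=sp−y=-6.13; I=0.17, D=e−e_prev=-11.43; u=0·(-6.13)+0·0.17+3/2·(-11.43)=-17.145; next y=2/5·8.13+1·(-17.145)=-13.893
n=4: y=-13.893, sp=2, e=sp−y=15.893; I=16.063, D=e−e_prev=22.023; u=0·15.893+0·16.063+3/2·22.023=33.0345; next y=2/5·(-13.893)+1·33.0345=27.4773
n=5: y=27.4773, sp=2, e=sp−y=-25.4773; I=-9.4143, D=e−e_prev=-41.3703; u=0·(-25.4773)+0·(-9.4143)+3/2·(-41.3703)=-62.05545; next y=2/5·27.4773+1·(-62.05545)=-51.06453
n=6: y=-51.06453, sp=2, e=sp−y=53.06453; I=43.65023, D=e−e_prev=78.54183; u=0·53.06453+0·43.65023+3/2·78.54183=117.812745; next y=2/5·(-51.06453)+1·117.812745=97.386933
n=7: y=97.386933, sp=2, e=sp−y=-95.386933; I=-51.736703, D=e−e_prev=-148.451463; u=0·(-95.386933)+0·(-51.736703)+3/2·(-148.451463)≈-222.677195; next y=2/5·97.386933+1·(-222.677195)≈-183.722421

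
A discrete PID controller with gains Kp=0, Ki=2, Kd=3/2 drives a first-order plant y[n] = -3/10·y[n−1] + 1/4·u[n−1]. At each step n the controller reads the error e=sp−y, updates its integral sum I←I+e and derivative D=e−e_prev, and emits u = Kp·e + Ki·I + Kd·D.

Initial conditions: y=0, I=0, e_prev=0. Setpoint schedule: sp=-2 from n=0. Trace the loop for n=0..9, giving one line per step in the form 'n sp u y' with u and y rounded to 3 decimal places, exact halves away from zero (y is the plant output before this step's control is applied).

0 -2 -7.000 0.000
1 -2 -1.875 -1.750
2 -2 -11.322 0.056
3 -2 -2.562 -2.847
4 -2 -15.936 0.214
5 -2 -0.856 -4.048
6 -2 -20.823 1.000
7 -2 3.521 -5.506
8 -2 -27.359 2.532
9 -2 11.094 -7.599

(exact arithmetic carried between steps; '≈' marks a value shown rounded to 6 d.p. or computed from one; I and e_prev carry over from the previous line; the table rounds u and y to 3 d.p., halves away from zero)
n=0: y=0, sp=-2, e=sp−y=-2; I=-2, D=e−e_prev=-2; u=0·(-2)+2·(-2)+3/2·(-2)=-7; next y=-3/10·0+1/4·(-7)=-1.75
n=1: y=-1.75, sp=-2, e=sp−y=-0.25; I=-2.25, D=e−e_prev=1.75; u=0·(-0.25)+2·(-2.25)+3/2·1.75=-1.875; next y=-3/10·(-1.75)+1/4·(-1.875)=0.05625
n=2: y=0.05625, sp=-2, e=sp−y=-2.05625; I=-4.30625, D=e−e_prev=-1.80625; u=0·(-2.05625)+2·(-4.30625)+3/2·(-1.80625)=-11.321875; next y=-3/10·0.05625+1/4·(-11.321875)≈-2.847344
n=3: y≈-2.847344, sp=-2, e=sp−y≈0.847344; I≈-3.458906, D=e−e_prev≈2.903594; u=0·0.847344+2·(-3.458906)+3/2·2.903594≈-2.562422; next y=-3/10·(-2.847344)+1/4·(-2.562422)≈0.213598
n=4: y≈0.213598, sp=-2, e=sp−y≈-2.213598; I≈-5.672504, D=e−e_prev≈-3.060941; u=0·(-2.213598)+2·(-5.672504)+3/2·(-3.060941)≈-15.936420; next y=-3/10·0.213598+1/4·(-15.936420)≈-4.048184
n=5: y≈-4.048184, sp=-2, e=sp−y≈2.048184; I≈-3.624320, D=e−e_prev≈4.261782; u=0·2.048184+2·(-3.624320)+3/2·4.261782≈-0.855966; next y=-3/10·(-4.048184)+1/4·(-0.855966)≈1.000464
n=6: y≈1.000464, sp=-2, e=sp−y≈-3.000464; I≈-6.624783, D=e−e_prev≈-5.048648; u=0·(-3.000464)+2·(-6.624783)+3/2·(-5.048648)≈-20.822539; next y=-3/10·1.000464+1/4·(-20.822539)≈-5.505774
n=7: y≈-5.505774, sp=-2, e=sp−y≈3.505774; I≈-3.119010, D=e−e_prev≈6.506237; u=0·3.505774+2·(-3.119010)+3/2·6.506237≈3.521337; next y=-3/10·(-5.505774)+1/4·3.521337≈2.532066
n=8: y≈2.532066, sp=-2, e=sp−y≈-4.532066; I≈-7.651076, D=e−e_prev≈-8.037840; u=0·(-4.532066)+2·(-7.651076)+3/2·(-8.037840)≈-27.358912; next y=-3/10·2.532066+1/4·(-27.358912)≈-7.599348
n=9: y≈-7.599348, sp=-2, e=sp−y≈5.599348; I≈-2.051728, D=e−e_prev≈10.131414; u=0·5.599348+2·(-2.051728)+3/2·10.131414≈11.093666; next y=-3/10·(-7.599348)+1/4·11.093666≈5.053221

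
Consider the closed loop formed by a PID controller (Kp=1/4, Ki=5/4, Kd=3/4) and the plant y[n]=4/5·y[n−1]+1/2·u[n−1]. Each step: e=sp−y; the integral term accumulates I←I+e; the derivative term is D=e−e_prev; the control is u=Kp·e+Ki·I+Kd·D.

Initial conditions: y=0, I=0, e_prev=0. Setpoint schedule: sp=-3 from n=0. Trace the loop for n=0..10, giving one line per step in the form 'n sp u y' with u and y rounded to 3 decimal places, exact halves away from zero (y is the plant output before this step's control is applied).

(exact arithmetic carried between steps; '≈' marks a value shown rounded to 6 d.p. or computed from one; I and e_prev carry over from the previous line; the table rounds u and y to 3 d.p., halves away from zero)
n=0: y=0, sp=-3, e=sp−y=-3; I=-3, D=e−e_prev=-3; u=1/4·(-3)+5/4·(-3)+3/4·(-3)=-6.75; next y=4/5·0+1/2·(-6.75)=-3.375
n=1: y=-3.375, sp=-3, e=sp−y=0.375; I=-2.625, D=e−e_prev=3.375; u=1/4·0.375+5/4·(-2.625)+3/4·3.375=-0.65625; next y=4/5·(-3.375)+1/2·(-0.65625)=-3.028125
n=2: y=-3.028125, sp=-3, e=sp−y=0.028125; I=-2.596875, D=e−e_prev=-0.346875; u=1/4·0.028125+5/4·(-2.596875)+3/4·(-0.346875)≈-3.499219; next y=4/5·(-3.028125)+1/2·(-3.499219)≈-4.172109
n=3: y≈-4.172109, sp=-3, e=sp−y≈1.172109; I≈-1.424766, D=e−e_prev≈1.143984; u=1/4·1.172109+5/4·(-1.424766)+3/4·1.143984≈-0.629941; next y=4/5·(-4.172109)+1/2·(-0.629941)≈-3.652658
n=4: y≈-3.652658, sp=-3, e=sp−y≈0.652658; I≈-0.772107, D=e−e_prev≈-0.519451; u=1/4·0.652658+5/4·(-0.772107)+3/4·(-0.519451)≈-1.191558; next y=4/5·(-3.652658)+1/2·(-1.191558)≈-3.517906
n=5: y≈-3.517906, sp=-3, e=sp−y≈0.517906; I≈-0.254202, D=e−e_prev≈-0.134753; u=1/4·0.517906+5/4·(-0.254202)+3/4·(-0.134753)≈-0.289340; next y=4/5·(-3.517906)+1/2·(-0.289340)≈-2.958995
n=6: y≈-2.958995, sp=-3, e=sp−y≈-0.041005; I≈-0.295207, D=e−e_prev≈-0.558911; u=1/4·(-0.041005)+5/4·(-0.295207)+3/4·(-0.558911)≈-0.798444; next y=4/5·(-2.958995)+1/2·(-0.798444)≈-2.766417
n=7: y≈-2.766417, sp=-3, e=sp−y≈-0.233583; I≈-0.528790, D=e−e_prev≈-0.192577; u=1/4·(-0.233583)+5/4·(-0.528790)+3/4·(-0.192577)≈-0.863816; next y=4/5·(-2.766417)+1/2·(-0.863816)≈-2.645042
n=8: y≈-2.645042, sp=-3, e=sp−y≈-0.354958; I≈-0.883748, D=e−e_prev≈-0.121376; u=1/4·(-0.354958)+5/4·(-0.883748)+3/4·(-0.121376)≈-1.284456; next y=4/5·(-2.645042)+1/2·(-1.284456)≈-2.758262
n=9: y≈-2.758262, sp=-3, e=sp−y≈-0.241738; I≈-1.125486, D=e−e_prev≈0.113220; u=1/4·(-0.241738)+5/4·(-1.125486)+3/4·0.113220≈-1.382378; next y=4/5·(-2.758262)+1/2·(-1.382378)≈-2.897798
n=10: y≈-2.897798, sp=-3, e=sp−y≈-0.102202; I≈-1.227688, D=e−e_prev≈0.139537; u=1/4·(-0.102202)+5/4·(-1.227688)+3/4·0.139537≈-1.455508; next y=4/5·(-2.897798)+1/2·(-1.455508)≈-3.045993

0 -3 -6.750 0.000
1 -3 -0.656 -3.375
2 -3 -3.499 -3.028
3 -3 -0.630 -4.172
4 -3 -1.192 -3.653
5 -3 -0.289 -3.518
6 -3 -0.798 -2.959
7 -3 -0.864 -2.766
8 -3 -1.284 -2.645
9 -3 -1.382 -2.758
10 -3 -1.456 -2.898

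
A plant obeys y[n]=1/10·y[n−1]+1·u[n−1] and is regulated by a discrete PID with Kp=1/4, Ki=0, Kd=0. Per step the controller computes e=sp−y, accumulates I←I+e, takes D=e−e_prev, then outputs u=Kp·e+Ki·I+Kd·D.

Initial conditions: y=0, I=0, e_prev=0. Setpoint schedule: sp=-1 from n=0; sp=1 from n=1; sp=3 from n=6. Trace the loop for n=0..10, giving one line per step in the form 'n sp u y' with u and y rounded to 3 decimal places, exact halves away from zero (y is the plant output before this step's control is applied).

(exact arithmetic carried between steps; '≈' marks a value shown rounded to 6 d.p. or computed from one; I and e_prev carry over from the previous line; the table rounds u and y to 3 d.p., halves away from zero)
n=0: y=0, sp=-1, e=sp−y=-1; I=-1, D=e−e_prev=-1; u=1/4·(-1)+0·(-1)+0·(-1)=-0.25; next y=1/10·0+1·(-0.25)=-0.25
n=1: y=-0.25, sp=1, e=sp−y=1.25; I=0.25, D=e−e_prev=2.25; u=1/4·1.25+0·0.25+0·2.25=0.3125; next y=1/10·(-0.25)+1·0.3125=0.2875
n=2: y=0.2875, sp=1, e=sp−y=0.7125; I=0.9625, D=e−e_prev=-0.5375; u=1/4·0.7125+0·0.9625+0·(-0.5375)=0.178125; next y=1/10·0.2875+1·0.178125=0.206875
n=3: y=0.206875, sp=1, e=sp−y=0.793125; I=1.755625, D=e−e_prev=0.080625; u=1/4·0.793125+0·1.755625+0·0.080625≈0.198281; next y=1/10·0.206875+1·0.198281≈0.218969
n=4: y≈0.218969, sp=1, e=sp−y≈0.781031; I≈2.536656, D=e−e_prev≈-0.012094; u=1/4·0.781031+0·2.536656+0·(-0.012094)≈0.195258; next y=1/10·0.218969+1·0.195258≈0.217155
n=5: y≈0.217155, sp=1, e=sp−y≈0.782845; I≈3.319502, D=e−e_prev≈0.001814; u=1/4·0.782845+0·3.319502+0·0.001814≈0.195711; next y=1/10·0.217155+1·0.195711≈0.217427
n=6: y≈0.217427, sp=3, e=sp−y≈2.782573; I≈6.102075, D=e−e_prev≈1.999728; u=1/4·2.782573+0·6.102075+0·1.999728≈0.695643; next y=1/10·0.217427+1·0.695643≈0.717386
n=7: y≈0.717386, sp=3, e=sp−y≈2.282614; I≈8.384689, D=e−e_prev≈-0.499959; u=1/4·2.282614+0·8.384689+0·(-0.499959)≈0.570654; next y=1/10·0.717386+1·0.570654≈0.642392
n=8: y≈0.642392, sp=3, e=sp−y≈2.357608; I≈10.742297, D=e−e_prev≈0.074994; u=1/4·2.357608+0·10.742297+0·0.074994≈0.589402; next y=1/10·0.642392+1·0.589402≈0.653641
n=9: y≈0.653641, sp=3, e=sp−y≈2.346359; I≈13.088655, D=e−e_prev≈-0.011249; u=1/4·2.346359+0·13.088655+0·(-0.011249)≈0.586590; next y=1/10·0.653641+1·0.586590≈0.651954
n=10: y≈0.651954, sp=3, e=sp−y≈2.348046; I≈15.436702, D=e−e_prev≈0.001687; u=1/4·2.348046+0·15.436702+0·0.001687≈0.587012; next y=1/10·0.651954+1·0.587012≈0.652207

0 -1 -0.250 0.000
1 1 0.313 -0.250
2 1 0.178 0.288
3 1 0.198 0.207
4 1 0.195 0.219
5 1 0.196 0.217
6 3 0.696 0.217
7 3 0.571 0.717
8 3 0.589 0.642
9 3 0.587 0.654
10 3 0.587 0.652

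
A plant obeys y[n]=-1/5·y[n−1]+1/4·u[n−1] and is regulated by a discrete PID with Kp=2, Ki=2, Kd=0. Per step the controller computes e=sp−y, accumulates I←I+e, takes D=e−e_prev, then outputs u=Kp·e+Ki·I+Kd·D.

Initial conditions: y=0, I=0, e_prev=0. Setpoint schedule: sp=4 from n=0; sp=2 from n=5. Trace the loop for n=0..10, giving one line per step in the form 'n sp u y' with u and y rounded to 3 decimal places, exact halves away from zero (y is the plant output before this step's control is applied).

(exact arithmetic carried between steps; '≈' marks a value shown rounded to 6 d.p. or computed from one; I and e_prev carry over from the previous line; the table rounds u and y to 3 d.p., halves away from zero)
n=0: y=0, sp=4, e=sp−y=4; I=4, D=e−e_prev=4; u=2·4+2·4+0·4=16; next y=-1/5·0+1/4·16=4
n=1: y=4, sp=4, e=sp−y=0; I=4, D=e−e_prev=-4; u=2·0+2·4+0·(-4)=8; next y=-1/5·4+1/4·8=1.2
n=2: y=1.2, sp=4, e=sp−y=2.8; I=6.8, D=e−e_prev=2.8; u=2·2.8+2·6.8+0·2.8=19.2; next y=-1/5·1.2+1/4·19.2=4.56
n=3: y=4.56, sp=4, e=sp−y=-0.56; I=6.24, D=e−e_prev=-3.36; u=2·(-0.56)+2·6.24+0·(-3.36)=11.36; next y=-1/5·4.56+1/4·11.36=1.928
n=4: y=1.928, sp=4, e=sp−y=2.072; I=8.312, D=e−e_prev=2.632; u=2·2.072+2·8.312+0·2.632=20.768; next y=-1/5·1.928+1/4·20.768=4.8064
n=5: y=4.8064, sp=2, e=sp−y=-2.8064; I=5.5056, D=e−e_prev=-4.8784; u=2·(-2.8064)+2·5.5056+0·(-4.8784)=5.3984; next y=-1/5·4.8064+1/4·5.3984=0.38832
n=6: y=0.38832, sp=2, e=sp−y=1.61168; I=7.11728, D=e−e_prev=4.41808; u=2·1.61168+2·7.11728+0·4.41808=17.45792; next y=-1/5·0.38832+1/4·17.45792=4.286816
n=7: y=4.286816, sp=2, e=sp−y=-2.286816; I=4.830464, D=e−e_prev=-3.898496; u=2·(-2.286816)+2·4.830464+0·(-3.898496)=5.087296; next y=-1/5·4.286816+1/4·5.087296≈0.414461
n=8: y≈0.414461, sp=2, e=sp−y≈1.585539; I≈6.416003, D=e−e_prev≈3.872355; u=2·1.585539+2·6.416003+0·3.872355≈16.003085; next y=-1/5·0.414461+1/4·16.003085≈3.917879
n=9: y≈3.917879, sp=2, e=sp−y≈-1.917879; I≈4.498124, D=e−e_prev≈-3.503418; u=2·(-1.917879)+2·4.498124+0·(-3.503418)≈5.160490; next y=-1/5·3.917879+1/4·5.160490≈0.506547
n=10: y≈0.506547, sp=2, e=sp−y≈1.493453; I≈5.991577, D=e−e_prev≈3.411332; u=2·1.493453+2·5.991577+0·3.411332≈14.970061; next y=-1/5·0.506547+1/4·14.970061≈3.641206

0 4 16.000 0.000
1 4 8.000 4.000
2 4 19.200 1.200
3 4 11.360 4.560
4 4 20.768 1.928
5 2 5.398 4.806
6 2 17.458 0.388
7 2 5.087 4.287
8 2 16.003 0.414
9 2 5.160 3.918
10 2 14.970 0.507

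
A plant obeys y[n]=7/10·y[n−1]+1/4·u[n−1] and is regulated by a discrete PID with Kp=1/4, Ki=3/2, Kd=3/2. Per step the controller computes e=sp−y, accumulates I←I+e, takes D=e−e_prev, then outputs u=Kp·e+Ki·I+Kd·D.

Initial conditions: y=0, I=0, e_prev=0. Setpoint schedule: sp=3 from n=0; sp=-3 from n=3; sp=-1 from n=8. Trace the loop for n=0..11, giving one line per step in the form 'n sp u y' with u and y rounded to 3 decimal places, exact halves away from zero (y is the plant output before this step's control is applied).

0 3 9.750 0.000
1 3 1.828 2.438
2 3 7.219 2.163
3 -3 -15.193 3.319
4 -3 1.642 -1.475
5 -3 -10.609 -0.622
6 -3 -4.883 -3.088
7 -3 -7.493 -3.382
8 -1 1.929 -4.241
9 -1 -3.200 -2.486
10 -1 1.837 -2.540
11 -1 0.097 -1.319

(exact arithmetic carried between steps; '≈' marks a value shown rounded to 6 d.p. or computed from one; I and e_prev carry over from the previous line; the table rounds u and y to 3 d.p., halves away from zero)
n=0: y=0, sp=3, e=sp−y=3; I=3, D=e−e_prev=3; u=1/4·3+3/2·3+3/2·3=9.75; next y=7/10·0+1/4·9.75=2.4375
n=1: y=2.4375, sp=3, e=sp−y=0.5625; I=3.5625, D=e−e_prev=-2.4375; u=1/4·0.5625+3/2·3.5625+3/2·(-2.4375)=1.828125; next y=7/10·2.4375+1/4·1.828125≈2.163281
n=2: y≈2.163281, sp=3, e=sp−y≈0.836719; I≈4.399219, D=e−e_prev≈0.274219; u=1/4·0.836719+3/2·4.399219+3/2·0.274219≈7.219336; next y=7/10·2.163281+1/4·7.219336≈3.319131
n=3: y≈3.319131, sp=-3, e=sp−y≈-6.319131; I≈-1.919912, D=e−e_prev≈-7.155850; u=1/4·(-6.319131)+3/2·(-1.919912)+3/2·(-7.155850)≈-15.193425; next y=7/10·3.319131+1/4·(-15.193425)≈-1.474965
n=4: y≈-1.474965, sp=-3, e=sp−y≈-1.525035; I≈-3.444947, D=e−e_prev≈4.794096; u=1/4·(-1.525035)+3/2·(-3.444947)+3/2·4.794096≈1.642463; next y=7/10·(-1.474965)+1/4·1.642463≈-0.621859
n=5: y≈-0.621859, sp=-3, e=sp−y≈-2.378141; I≈-5.823088, D=e−e_prev≈-0.853105; u=1/4·(-2.378141)+3/2·(-5.823088)+3/2·(-0.853105)≈-10.608825; next y=7/10·(-0.621859)+1/4·(-10.608825)≈-3.087508
n=6: y≈-3.087508, sp=-3, e=sp−y≈0.087508; I≈-5.735580, D=e−e_prev≈2.465648; u=1/4·0.087508+3/2·(-5.735580)+3/2·2.465648≈-4.883021; next y=7/10·(-3.087508)+1/4·(-4.883021)≈-3.382011
n=7: y≈-3.382011, sp=-3, e=sp−y≈0.382011; I≈-5.353569, D=e−e_prev≈0.294503; u=1/4·0.382011+3/2·(-5.353569)+3/2·0.294503≈-7.493097; next y=7/10·(-3.382011)+1/4·(-7.493097)≈-4.240682
n=8: y≈-4.240682, sp=-1, e=sp−y≈3.240682; I≈-2.112888, D=e−e_prev≈2.858671; u=1/4·3.240682+3/2·(-2.112888)+3/2·2.858671≈1.928846; next y=7/10·(-4.240682)+1/4·1.928846≈-2.486266
n=9: y≈-2.486266, sp=-1, e=sp−y≈1.486266; I≈-0.626622, D=e−e_prev≈-1.754416; u=1/4·1.486266+3/2·(-0.626622)+3/2·(-1.754416)≈-3.199990; next y=7/10·(-2.486266)+1/4·(-3.199990)≈-2.540384
n=10: y≈-2.540384, sp=-1, e=sp−y≈1.540384; I≈0.913762, D=e−e_prev≈0.054118; u=1/4·1.540384+3/2·0.913762+3/2·0.054118≈1.836915; next y=7/10·(-2.540384)+1/4·1.836915≈-1.319040
n=11: y≈-1.319040, sp=-1, e=sp−y≈0.319040; I≈1.232802, D=e−e_prev≈-1.221344; u=1/4·0.319040+3/2·1.232802+3/2·(-1.221344)≈0.096946; next y=7/10·(-1.319040)+1/4·0.096946≈-0.899091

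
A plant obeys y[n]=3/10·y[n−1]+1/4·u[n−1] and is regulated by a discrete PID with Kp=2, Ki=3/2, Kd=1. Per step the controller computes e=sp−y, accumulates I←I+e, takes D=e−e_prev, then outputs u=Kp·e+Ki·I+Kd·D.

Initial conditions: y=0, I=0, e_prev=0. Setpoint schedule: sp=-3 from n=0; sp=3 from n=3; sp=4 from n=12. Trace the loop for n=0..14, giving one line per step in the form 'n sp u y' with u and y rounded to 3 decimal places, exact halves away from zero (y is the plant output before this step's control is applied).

(exact arithmetic carried between steps; '≈' marks a value shown rounded to 6 d.p. or computed from one; I and e_prev carry over from the previous line; the table rounds u and y to 3 d.p., halves away from zero)
n=0: y=0, sp=-3, e=sp−y=-3; I=-3, D=e−e_prev=-3; u=2·(-3)+3/2·(-3)+1·(-3)=-13.5; next y=3/10·0+1/4·(-13.5)=-3.375
n=1: y=-3.375, sp=-3, e=sp−y=0.375; I=-2.625, D=e−e_prev=3.375; u=2·0.375+3/2·(-2.625)+1·3.375=0.1875; next y=3/10·(-3.375)+1/4·0.1875=-0.965625
n=2: y=-0.965625, sp=-3, e=sp−y=-2.034375; I=-4.659375, D=e−e_prev=-2.409375; u=2·(-2.034375)+3/2·(-4.659375)+1·(-2.409375)≈-13.467188; next y=3/10·(-0.965625)+1/4·(-13.467188)≈-3.656484
n=3: y≈-3.656484, sp=3, e=sp−y≈6.656484; I≈1.997109, D=e−e_prev≈8.690859; u=2·6.656484+3/2·1.997109+1·8.690859≈24.999492; next y=3/10·(-3.656484)+1/4·24.999492≈5.152928
n=4: y≈5.152928, sp=3, e=sp−y≈-2.152928; I≈-0.155818, D=e−e_prev≈-8.809412; u=2·(-2.152928)+3/2·(-0.155818)+1·(-8.809412)≈-13.348995; next y=3/10·5.152928+1/4·(-13.348995)≈-1.791370
n=5: y≈-1.791370, sp=3, e=sp−y≈4.791370; I≈4.635552, D=e−e_prev≈6.944298; u=2·4.791370+3/2·4.635552+1·6.944298≈23.480367; next y=3/10·(-1.791370)+1/4·23.480367≈5.332681
n=6: y≈5.332681, sp=3, e=sp−y≈-2.332681; I≈2.302871, D=e−e_prev≈-7.124051; u=2·(-2.332681)+3/2·2.302871+1·(-7.124051)≈-8.335105; next y=3/10·5.332681+1/4·(-8.335105)≈-0.483972
n=7: y≈-0.483972, sp=3, e=sp−y≈3.483972; I≈5.786844, D=e−e_prev≈5.816653; u=2·3.483972+3/2·5.786844+1·5.816653≈21.464862; next y=3/10·(-0.483972)+1/4·21.464862≈5.221024
n=8: y≈5.221024, sp=3, e=sp−y≈-2.221024; I≈3.565820, D=e−e_prev≈-5.704996; u=2·(-2.221024)+3/2·3.565820+1·(-5.704996)≈-4.798315; next y=3/10·5.221024+1/4·(-4.798315)≈0.366729
n=9: y≈0.366729, sp=3, e=sp−y≈2.633271; I≈6.199091, D=e−e_prev≈4.854295; u=2·2.633271+3/2·6.199091+1·4.854295≈19.419475; next y=3/10·0.366729+1/4·19.419475≈4.964887
n=10: y≈4.964887, sp=3, e=sp−y≈-1.964887; I≈4.234204, D=e−e_prev≈-4.598159; u=2·(-1.964887)+3/2·4.234204+1·(-4.598159)≈-2.176628; next y=3/10·4.964887+1/4·(-2.176628)≈0.945309
n=11: y≈0.945309, sp=3, e=sp−y≈2.054691; I≈6.288895, D=e−e_prev≈4.019578; u=2·2.054691+3/2·6.288895+1·4.019578≈17.562301; next y=3/10·0.945309+1/4·17.562301≈4.674168
n=12: y≈4.674168, sp=4, e=sp−y≈-0.674168; I≈5.614726, D=e−e_prev≈-2.728859; u=2·(-0.674168)+3/2·5.614726+1·(-2.728859)≈4.344895; next y=3/10·4.674168+1/4·4.344895≈2.488474
n=13: y≈2.488474, sp=4, e=sp−y≈1.511526; I≈7.126252, D=e−e_prev≈2.185694; u=2·1.511526+3/2·7.126252+1·2.185694≈15.898124; next y=3/10·2.488474+1/4·15.898124≈4.721073
n=14: y≈4.721073, sp=4, e=sp−y≈-0.721073; I≈6.405179, D=e−e_prev≈-2.232599; u=2·(-0.721073)+3/2·6.405179+1·(-2.232599)≈5.933023; next y=3/10·4.721073+1/4·5.933023≈2.899578

0 -3 -13.500 0.000
1 -3 0.188 -3.375
2 -3 -13.467 -0.966
3 3 24.999 -3.656
4 3 -13.349 5.153
5 3 23.480 -1.791
6 3 -8.335 5.333
7 3 21.465 -0.484
8 3 -4.798 5.221
9 3 19.419 0.367
10 3 -2.177 4.965
11 3 17.562 0.945
12 4 4.345 4.674
13 4 15.898 2.488
14 4 5.933 4.721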